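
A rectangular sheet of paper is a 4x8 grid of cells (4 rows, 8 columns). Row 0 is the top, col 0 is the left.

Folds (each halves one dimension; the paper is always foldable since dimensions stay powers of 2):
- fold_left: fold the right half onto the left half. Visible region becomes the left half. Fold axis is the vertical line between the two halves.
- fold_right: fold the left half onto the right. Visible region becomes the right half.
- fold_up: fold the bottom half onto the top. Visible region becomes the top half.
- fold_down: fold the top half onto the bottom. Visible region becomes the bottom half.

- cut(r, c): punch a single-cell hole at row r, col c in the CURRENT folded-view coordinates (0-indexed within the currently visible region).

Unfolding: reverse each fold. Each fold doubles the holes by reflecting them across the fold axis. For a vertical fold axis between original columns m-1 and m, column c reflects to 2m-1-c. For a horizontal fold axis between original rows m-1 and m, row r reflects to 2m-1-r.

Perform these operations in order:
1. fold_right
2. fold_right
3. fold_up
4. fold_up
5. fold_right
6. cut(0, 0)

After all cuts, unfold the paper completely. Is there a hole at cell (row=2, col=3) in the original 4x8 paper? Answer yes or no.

Op 1 fold_right: fold axis v@4; visible region now rows[0,4) x cols[4,8) = 4x4
Op 2 fold_right: fold axis v@6; visible region now rows[0,4) x cols[6,8) = 4x2
Op 3 fold_up: fold axis h@2; visible region now rows[0,2) x cols[6,8) = 2x2
Op 4 fold_up: fold axis h@1; visible region now rows[0,1) x cols[6,8) = 1x2
Op 5 fold_right: fold axis v@7; visible region now rows[0,1) x cols[7,8) = 1x1
Op 6 cut(0, 0): punch at orig (0,7); cuts so far [(0, 7)]; region rows[0,1) x cols[7,8) = 1x1
Unfold 1 (reflect across v@7): 2 holes -> [(0, 6), (0, 7)]
Unfold 2 (reflect across h@1): 4 holes -> [(0, 6), (0, 7), (1, 6), (1, 7)]
Unfold 3 (reflect across h@2): 8 holes -> [(0, 6), (0, 7), (1, 6), (1, 7), (2, 6), (2, 7), (3, 6), (3, 7)]
Unfold 4 (reflect across v@6): 16 holes -> [(0, 4), (0, 5), (0, 6), (0, 7), (1, 4), (1, 5), (1, 6), (1, 7), (2, 4), (2, 5), (2, 6), (2, 7), (3, 4), (3, 5), (3, 6), (3, 7)]
Unfold 5 (reflect across v@4): 32 holes -> [(0, 0), (0, 1), (0, 2), (0, 3), (0, 4), (0, 5), (0, 6), (0, 7), (1, 0), (1, 1), (1, 2), (1, 3), (1, 4), (1, 5), (1, 6), (1, 7), (2, 0), (2, 1), (2, 2), (2, 3), (2, 4), (2, 5), (2, 6), (2, 7), (3, 0), (3, 1), (3, 2), (3, 3), (3, 4), (3, 5), (3, 6), (3, 7)]
Holes: [(0, 0), (0, 1), (0, 2), (0, 3), (0, 4), (0, 5), (0, 6), (0, 7), (1, 0), (1, 1), (1, 2), (1, 3), (1, 4), (1, 5), (1, 6), (1, 7), (2, 0), (2, 1), (2, 2), (2, 3), (2, 4), (2, 5), (2, 6), (2, 7), (3, 0), (3, 1), (3, 2), (3, 3), (3, 4), (3, 5), (3, 6), (3, 7)]

Answer: yes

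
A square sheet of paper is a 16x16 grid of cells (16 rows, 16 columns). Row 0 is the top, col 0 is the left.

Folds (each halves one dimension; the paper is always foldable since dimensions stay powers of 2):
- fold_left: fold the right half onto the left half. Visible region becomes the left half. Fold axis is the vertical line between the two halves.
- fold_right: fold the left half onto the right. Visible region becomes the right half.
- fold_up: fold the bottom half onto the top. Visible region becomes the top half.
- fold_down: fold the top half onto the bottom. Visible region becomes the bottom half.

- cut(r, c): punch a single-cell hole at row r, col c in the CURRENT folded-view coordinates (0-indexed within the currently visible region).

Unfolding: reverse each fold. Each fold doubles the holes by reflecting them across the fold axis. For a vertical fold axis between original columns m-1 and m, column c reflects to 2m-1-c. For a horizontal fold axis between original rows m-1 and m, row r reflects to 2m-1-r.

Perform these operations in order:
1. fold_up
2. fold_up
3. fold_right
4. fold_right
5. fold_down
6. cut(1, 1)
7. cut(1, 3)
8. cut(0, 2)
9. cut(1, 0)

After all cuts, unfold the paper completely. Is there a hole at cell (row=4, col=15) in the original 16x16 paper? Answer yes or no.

Op 1 fold_up: fold axis h@8; visible region now rows[0,8) x cols[0,16) = 8x16
Op 2 fold_up: fold axis h@4; visible region now rows[0,4) x cols[0,16) = 4x16
Op 3 fold_right: fold axis v@8; visible region now rows[0,4) x cols[8,16) = 4x8
Op 4 fold_right: fold axis v@12; visible region now rows[0,4) x cols[12,16) = 4x4
Op 5 fold_down: fold axis h@2; visible region now rows[2,4) x cols[12,16) = 2x4
Op 6 cut(1, 1): punch at orig (3,13); cuts so far [(3, 13)]; region rows[2,4) x cols[12,16) = 2x4
Op 7 cut(1, 3): punch at orig (3,15); cuts so far [(3, 13), (3, 15)]; region rows[2,4) x cols[12,16) = 2x4
Op 8 cut(0, 2): punch at orig (2,14); cuts so far [(2, 14), (3, 13), (3, 15)]; region rows[2,4) x cols[12,16) = 2x4
Op 9 cut(1, 0): punch at orig (3,12); cuts so far [(2, 14), (3, 12), (3, 13), (3, 15)]; region rows[2,4) x cols[12,16) = 2x4
Unfold 1 (reflect across h@2): 8 holes -> [(0, 12), (0, 13), (0, 15), (1, 14), (2, 14), (3, 12), (3, 13), (3, 15)]
Unfold 2 (reflect across v@12): 16 holes -> [(0, 8), (0, 10), (0, 11), (0, 12), (0, 13), (0, 15), (1, 9), (1, 14), (2, 9), (2, 14), (3, 8), (3, 10), (3, 11), (3, 12), (3, 13), (3, 15)]
Unfold 3 (reflect across v@8): 32 holes -> [(0, 0), (0, 2), (0, 3), (0, 4), (0, 5), (0, 7), (0, 8), (0, 10), (0, 11), (0, 12), (0, 13), (0, 15), (1, 1), (1, 6), (1, 9), (1, 14), (2, 1), (2, 6), (2, 9), (2, 14), (3, 0), (3, 2), (3, 3), (3, 4), (3, 5), (3, 7), (3, 8), (3, 10), (3, 11), (3, 12), (3, 13), (3, 15)]
Unfold 4 (reflect across h@4): 64 holes -> [(0, 0), (0, 2), (0, 3), (0, 4), (0, 5), (0, 7), (0, 8), (0, 10), (0, 11), (0, 12), (0, 13), (0, 15), (1, 1), (1, 6), (1, 9), (1, 14), (2, 1), (2, 6), (2, 9), (2, 14), (3, 0), (3, 2), (3, 3), (3, 4), (3, 5), (3, 7), (3, 8), (3, 10), (3, 11), (3, 12), (3, 13), (3, 15), (4, 0), (4, 2), (4, 3), (4, 4), (4, 5), (4, 7), (4, 8), (4, 10), (4, 11), (4, 12), (4, 13), (4, 15), (5, 1), (5, 6), (5, 9), (5, 14), (6, 1), (6, 6), (6, 9), (6, 14), (7, 0), (7, 2), (7, 3), (7, 4), (7, 5), (7, 7), (7, 8), (7, 10), (7, 11), (7, 12), (7, 13), (7, 15)]
Unfold 5 (reflect across h@8): 128 holes -> [(0, 0), (0, 2), (0, 3), (0, 4), (0, 5), (0, 7), (0, 8), (0, 10), (0, 11), (0, 12), (0, 13), (0, 15), (1, 1), (1, 6), (1, 9), (1, 14), (2, 1), (2, 6), (2, 9), (2, 14), (3, 0), (3, 2), (3, 3), (3, 4), (3, 5), (3, 7), (3, 8), (3, 10), (3, 11), (3, 12), (3, 13), (3, 15), (4, 0), (4, 2), (4, 3), (4, 4), (4, 5), (4, 7), (4, 8), (4, 10), (4, 11), (4, 12), (4, 13), (4, 15), (5, 1), (5, 6), (5, 9), (5, 14), (6, 1), (6, 6), (6, 9), (6, 14), (7, 0), (7, 2), (7, 3), (7, 4), (7, 5), (7, 7), (7, 8), (7, 10), (7, 11), (7, 12), (7, 13), (7, 15), (8, 0), (8, 2), (8, 3), (8, 4), (8, 5), (8, 7), (8, 8), (8, 10), (8, 11), (8, 12), (8, 13), (8, 15), (9, 1), (9, 6), (9, 9), (9, 14), (10, 1), (10, 6), (10, 9), (10, 14), (11, 0), (11, 2), (11, 3), (11, 4), (11, 5), (11, 7), (11, 8), (11, 10), (11, 11), (11, 12), (11, 13), (11, 15), (12, 0), (12, 2), (12, 3), (12, 4), (12, 5), (12, 7), (12, 8), (12, 10), (12, 11), (12, 12), (12, 13), (12, 15), (13, 1), (13, 6), (13, 9), (13, 14), (14, 1), (14, 6), (14, 9), (14, 14), (15, 0), (15, 2), (15, 3), (15, 4), (15, 5), (15, 7), (15, 8), (15, 10), (15, 11), (15, 12), (15, 13), (15, 15)]
Holes: [(0, 0), (0, 2), (0, 3), (0, 4), (0, 5), (0, 7), (0, 8), (0, 10), (0, 11), (0, 12), (0, 13), (0, 15), (1, 1), (1, 6), (1, 9), (1, 14), (2, 1), (2, 6), (2, 9), (2, 14), (3, 0), (3, 2), (3, 3), (3, 4), (3, 5), (3, 7), (3, 8), (3, 10), (3, 11), (3, 12), (3, 13), (3, 15), (4, 0), (4, 2), (4, 3), (4, 4), (4, 5), (4, 7), (4, 8), (4, 10), (4, 11), (4, 12), (4, 13), (4, 15), (5, 1), (5, 6), (5, 9), (5, 14), (6, 1), (6, 6), (6, 9), (6, 14), (7, 0), (7, 2), (7, 3), (7, 4), (7, 5), (7, 7), (7, 8), (7, 10), (7, 11), (7, 12), (7, 13), (7, 15), (8, 0), (8, 2), (8, 3), (8, 4), (8, 5), (8, 7), (8, 8), (8, 10), (8, 11), (8, 12), (8, 13), (8, 15), (9, 1), (9, 6), (9, 9), (9, 14), (10, 1), (10, 6), (10, 9), (10, 14), (11, 0), (11, 2), (11, 3), (11, 4), (11, 5), (11, 7), (11, 8), (11, 10), (11, 11), (11, 12), (11, 13), (11, 15), (12, 0), (12, 2), (12, 3), (12, 4), (12, 5), (12, 7), (12, 8), (12, 10), (12, 11), (12, 12), (12, 13), (12, 15), (13, 1), (13, 6), (13, 9), (13, 14), (14, 1), (14, 6), (14, 9), (14, 14), (15, 0), (15, 2), (15, 3), (15, 4), (15, 5), (15, 7), (15, 8), (15, 10), (15, 11), (15, 12), (15, 13), (15, 15)]

Answer: yes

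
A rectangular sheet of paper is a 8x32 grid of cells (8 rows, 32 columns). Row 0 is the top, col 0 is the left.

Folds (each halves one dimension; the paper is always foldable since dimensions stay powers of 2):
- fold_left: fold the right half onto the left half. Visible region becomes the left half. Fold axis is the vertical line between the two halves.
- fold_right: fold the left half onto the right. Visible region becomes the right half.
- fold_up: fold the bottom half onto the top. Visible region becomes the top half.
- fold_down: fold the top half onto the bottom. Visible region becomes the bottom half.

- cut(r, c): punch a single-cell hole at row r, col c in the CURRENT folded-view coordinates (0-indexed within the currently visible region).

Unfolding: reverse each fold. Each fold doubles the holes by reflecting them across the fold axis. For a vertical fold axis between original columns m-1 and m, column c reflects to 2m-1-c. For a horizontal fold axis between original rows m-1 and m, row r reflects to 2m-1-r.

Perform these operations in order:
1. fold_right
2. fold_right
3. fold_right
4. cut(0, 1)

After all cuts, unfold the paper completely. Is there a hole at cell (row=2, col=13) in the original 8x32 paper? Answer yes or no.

Op 1 fold_right: fold axis v@16; visible region now rows[0,8) x cols[16,32) = 8x16
Op 2 fold_right: fold axis v@24; visible region now rows[0,8) x cols[24,32) = 8x8
Op 3 fold_right: fold axis v@28; visible region now rows[0,8) x cols[28,32) = 8x4
Op 4 cut(0, 1): punch at orig (0,29); cuts so far [(0, 29)]; region rows[0,8) x cols[28,32) = 8x4
Unfold 1 (reflect across v@28): 2 holes -> [(0, 26), (0, 29)]
Unfold 2 (reflect across v@24): 4 holes -> [(0, 18), (0, 21), (0, 26), (0, 29)]
Unfold 3 (reflect across v@16): 8 holes -> [(0, 2), (0, 5), (0, 10), (0, 13), (0, 18), (0, 21), (0, 26), (0, 29)]
Holes: [(0, 2), (0, 5), (0, 10), (0, 13), (0, 18), (0, 21), (0, 26), (0, 29)]

Answer: no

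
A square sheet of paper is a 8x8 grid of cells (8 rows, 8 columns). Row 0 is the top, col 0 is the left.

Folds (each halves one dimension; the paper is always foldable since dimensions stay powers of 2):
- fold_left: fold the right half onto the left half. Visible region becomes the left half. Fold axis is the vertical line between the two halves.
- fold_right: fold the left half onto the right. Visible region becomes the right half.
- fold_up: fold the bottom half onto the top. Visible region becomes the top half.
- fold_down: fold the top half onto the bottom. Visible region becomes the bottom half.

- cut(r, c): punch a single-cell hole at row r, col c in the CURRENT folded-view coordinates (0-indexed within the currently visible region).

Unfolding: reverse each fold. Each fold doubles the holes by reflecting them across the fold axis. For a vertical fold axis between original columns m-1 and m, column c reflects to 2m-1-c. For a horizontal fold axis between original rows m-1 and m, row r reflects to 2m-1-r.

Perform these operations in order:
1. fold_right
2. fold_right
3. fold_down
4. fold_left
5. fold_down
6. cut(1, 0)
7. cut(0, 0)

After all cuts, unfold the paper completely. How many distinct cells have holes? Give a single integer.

Op 1 fold_right: fold axis v@4; visible region now rows[0,8) x cols[4,8) = 8x4
Op 2 fold_right: fold axis v@6; visible region now rows[0,8) x cols[6,8) = 8x2
Op 3 fold_down: fold axis h@4; visible region now rows[4,8) x cols[6,8) = 4x2
Op 4 fold_left: fold axis v@7; visible region now rows[4,8) x cols[6,7) = 4x1
Op 5 fold_down: fold axis h@6; visible region now rows[6,8) x cols[6,7) = 2x1
Op 6 cut(1, 0): punch at orig (7,6); cuts so far [(7, 6)]; region rows[6,8) x cols[6,7) = 2x1
Op 7 cut(0, 0): punch at orig (6,6); cuts so far [(6, 6), (7, 6)]; region rows[6,8) x cols[6,7) = 2x1
Unfold 1 (reflect across h@6): 4 holes -> [(4, 6), (5, 6), (6, 6), (7, 6)]
Unfold 2 (reflect across v@7): 8 holes -> [(4, 6), (4, 7), (5, 6), (5, 7), (6, 6), (6, 7), (7, 6), (7, 7)]
Unfold 3 (reflect across h@4): 16 holes -> [(0, 6), (0, 7), (1, 6), (1, 7), (2, 6), (2, 7), (3, 6), (3, 7), (4, 6), (4, 7), (5, 6), (5, 7), (6, 6), (6, 7), (7, 6), (7, 7)]
Unfold 4 (reflect across v@6): 32 holes -> [(0, 4), (0, 5), (0, 6), (0, 7), (1, 4), (1, 5), (1, 6), (1, 7), (2, 4), (2, 5), (2, 6), (2, 7), (3, 4), (3, 5), (3, 6), (3, 7), (4, 4), (4, 5), (4, 6), (4, 7), (5, 4), (5, 5), (5, 6), (5, 7), (6, 4), (6, 5), (6, 6), (6, 7), (7, 4), (7, 5), (7, 6), (7, 7)]
Unfold 5 (reflect across v@4): 64 holes -> [(0, 0), (0, 1), (0, 2), (0, 3), (0, 4), (0, 5), (0, 6), (0, 7), (1, 0), (1, 1), (1, 2), (1, 3), (1, 4), (1, 5), (1, 6), (1, 7), (2, 0), (2, 1), (2, 2), (2, 3), (2, 4), (2, 5), (2, 6), (2, 7), (3, 0), (3, 1), (3, 2), (3, 3), (3, 4), (3, 5), (3, 6), (3, 7), (4, 0), (4, 1), (4, 2), (4, 3), (4, 4), (4, 5), (4, 6), (4, 7), (5, 0), (5, 1), (5, 2), (5, 3), (5, 4), (5, 5), (5, 6), (5, 7), (6, 0), (6, 1), (6, 2), (6, 3), (6, 4), (6, 5), (6, 6), (6, 7), (7, 0), (7, 1), (7, 2), (7, 3), (7, 4), (7, 5), (7, 6), (7, 7)]

Answer: 64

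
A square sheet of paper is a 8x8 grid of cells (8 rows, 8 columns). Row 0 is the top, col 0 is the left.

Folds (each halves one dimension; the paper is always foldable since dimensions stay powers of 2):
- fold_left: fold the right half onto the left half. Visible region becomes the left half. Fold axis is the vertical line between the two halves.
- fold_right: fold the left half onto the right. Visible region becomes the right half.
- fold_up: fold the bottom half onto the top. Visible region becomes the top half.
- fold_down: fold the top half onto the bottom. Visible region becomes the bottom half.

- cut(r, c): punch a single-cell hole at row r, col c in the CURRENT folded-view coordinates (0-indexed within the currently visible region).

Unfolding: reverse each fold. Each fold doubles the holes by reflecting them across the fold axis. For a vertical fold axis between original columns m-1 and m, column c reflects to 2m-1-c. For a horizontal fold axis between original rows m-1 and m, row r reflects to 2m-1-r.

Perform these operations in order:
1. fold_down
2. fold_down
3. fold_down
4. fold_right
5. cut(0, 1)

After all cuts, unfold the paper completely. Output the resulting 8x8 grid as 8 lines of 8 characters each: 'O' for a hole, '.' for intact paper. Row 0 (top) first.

Answer: ..O..O..
..O..O..
..O..O..
..O..O..
..O..O..
..O..O..
..O..O..
..O..O..

Derivation:
Op 1 fold_down: fold axis h@4; visible region now rows[4,8) x cols[0,8) = 4x8
Op 2 fold_down: fold axis h@6; visible region now rows[6,8) x cols[0,8) = 2x8
Op 3 fold_down: fold axis h@7; visible region now rows[7,8) x cols[0,8) = 1x8
Op 4 fold_right: fold axis v@4; visible region now rows[7,8) x cols[4,8) = 1x4
Op 5 cut(0, 1): punch at orig (7,5); cuts so far [(7, 5)]; region rows[7,8) x cols[4,8) = 1x4
Unfold 1 (reflect across v@4): 2 holes -> [(7, 2), (7, 5)]
Unfold 2 (reflect across h@7): 4 holes -> [(6, 2), (6, 5), (7, 2), (7, 5)]
Unfold 3 (reflect across h@6): 8 holes -> [(4, 2), (4, 5), (5, 2), (5, 5), (6, 2), (6, 5), (7, 2), (7, 5)]
Unfold 4 (reflect across h@4): 16 holes -> [(0, 2), (0, 5), (1, 2), (1, 5), (2, 2), (2, 5), (3, 2), (3, 5), (4, 2), (4, 5), (5, 2), (5, 5), (6, 2), (6, 5), (7, 2), (7, 5)]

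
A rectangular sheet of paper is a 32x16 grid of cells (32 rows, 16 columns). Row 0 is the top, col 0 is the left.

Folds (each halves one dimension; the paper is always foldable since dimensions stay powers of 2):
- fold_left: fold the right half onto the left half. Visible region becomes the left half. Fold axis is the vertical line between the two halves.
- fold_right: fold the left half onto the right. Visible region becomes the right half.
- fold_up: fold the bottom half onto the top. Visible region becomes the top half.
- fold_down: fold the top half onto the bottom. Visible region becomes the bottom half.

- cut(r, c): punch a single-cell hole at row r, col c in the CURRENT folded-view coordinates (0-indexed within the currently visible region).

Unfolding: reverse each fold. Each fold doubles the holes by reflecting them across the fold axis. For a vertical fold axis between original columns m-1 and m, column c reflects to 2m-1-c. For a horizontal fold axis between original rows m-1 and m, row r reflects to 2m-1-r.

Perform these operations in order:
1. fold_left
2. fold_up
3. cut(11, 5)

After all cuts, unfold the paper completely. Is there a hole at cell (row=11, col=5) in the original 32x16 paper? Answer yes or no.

Answer: yes

Derivation:
Op 1 fold_left: fold axis v@8; visible region now rows[0,32) x cols[0,8) = 32x8
Op 2 fold_up: fold axis h@16; visible region now rows[0,16) x cols[0,8) = 16x8
Op 3 cut(11, 5): punch at orig (11,5); cuts so far [(11, 5)]; region rows[0,16) x cols[0,8) = 16x8
Unfold 1 (reflect across h@16): 2 holes -> [(11, 5), (20, 5)]
Unfold 2 (reflect across v@8): 4 holes -> [(11, 5), (11, 10), (20, 5), (20, 10)]
Holes: [(11, 5), (11, 10), (20, 5), (20, 10)]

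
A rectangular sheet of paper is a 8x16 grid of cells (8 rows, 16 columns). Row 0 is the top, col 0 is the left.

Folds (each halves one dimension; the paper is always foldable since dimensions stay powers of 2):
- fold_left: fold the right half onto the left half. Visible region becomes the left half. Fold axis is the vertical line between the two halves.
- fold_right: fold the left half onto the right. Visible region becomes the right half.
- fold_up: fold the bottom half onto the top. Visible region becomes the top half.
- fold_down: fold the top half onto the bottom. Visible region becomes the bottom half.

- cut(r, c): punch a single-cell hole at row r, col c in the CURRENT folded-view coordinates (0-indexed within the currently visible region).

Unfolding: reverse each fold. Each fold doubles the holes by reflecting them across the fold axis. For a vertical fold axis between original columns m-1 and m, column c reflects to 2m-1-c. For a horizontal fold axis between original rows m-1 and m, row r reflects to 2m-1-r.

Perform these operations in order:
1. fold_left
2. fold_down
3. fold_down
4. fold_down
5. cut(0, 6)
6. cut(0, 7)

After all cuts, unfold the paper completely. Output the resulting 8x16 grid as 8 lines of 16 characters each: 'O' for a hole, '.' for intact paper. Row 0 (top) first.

Op 1 fold_left: fold axis v@8; visible region now rows[0,8) x cols[0,8) = 8x8
Op 2 fold_down: fold axis h@4; visible region now rows[4,8) x cols[0,8) = 4x8
Op 3 fold_down: fold axis h@6; visible region now rows[6,8) x cols[0,8) = 2x8
Op 4 fold_down: fold axis h@7; visible region now rows[7,8) x cols[0,8) = 1x8
Op 5 cut(0, 6): punch at orig (7,6); cuts so far [(7, 6)]; region rows[7,8) x cols[0,8) = 1x8
Op 6 cut(0, 7): punch at orig (7,7); cuts so far [(7, 6), (7, 7)]; region rows[7,8) x cols[0,8) = 1x8
Unfold 1 (reflect across h@7): 4 holes -> [(6, 6), (6, 7), (7, 6), (7, 7)]
Unfold 2 (reflect across h@6): 8 holes -> [(4, 6), (4, 7), (5, 6), (5, 7), (6, 6), (6, 7), (7, 6), (7, 7)]
Unfold 3 (reflect across h@4): 16 holes -> [(0, 6), (0, 7), (1, 6), (1, 7), (2, 6), (2, 7), (3, 6), (3, 7), (4, 6), (4, 7), (5, 6), (5, 7), (6, 6), (6, 7), (7, 6), (7, 7)]
Unfold 4 (reflect across v@8): 32 holes -> [(0, 6), (0, 7), (0, 8), (0, 9), (1, 6), (1, 7), (1, 8), (1, 9), (2, 6), (2, 7), (2, 8), (2, 9), (3, 6), (3, 7), (3, 8), (3, 9), (4, 6), (4, 7), (4, 8), (4, 9), (5, 6), (5, 7), (5, 8), (5, 9), (6, 6), (6, 7), (6, 8), (6, 9), (7, 6), (7, 7), (7, 8), (7, 9)]

Answer: ......OOOO......
......OOOO......
......OOOO......
......OOOO......
......OOOO......
......OOOO......
......OOOO......
......OOOO......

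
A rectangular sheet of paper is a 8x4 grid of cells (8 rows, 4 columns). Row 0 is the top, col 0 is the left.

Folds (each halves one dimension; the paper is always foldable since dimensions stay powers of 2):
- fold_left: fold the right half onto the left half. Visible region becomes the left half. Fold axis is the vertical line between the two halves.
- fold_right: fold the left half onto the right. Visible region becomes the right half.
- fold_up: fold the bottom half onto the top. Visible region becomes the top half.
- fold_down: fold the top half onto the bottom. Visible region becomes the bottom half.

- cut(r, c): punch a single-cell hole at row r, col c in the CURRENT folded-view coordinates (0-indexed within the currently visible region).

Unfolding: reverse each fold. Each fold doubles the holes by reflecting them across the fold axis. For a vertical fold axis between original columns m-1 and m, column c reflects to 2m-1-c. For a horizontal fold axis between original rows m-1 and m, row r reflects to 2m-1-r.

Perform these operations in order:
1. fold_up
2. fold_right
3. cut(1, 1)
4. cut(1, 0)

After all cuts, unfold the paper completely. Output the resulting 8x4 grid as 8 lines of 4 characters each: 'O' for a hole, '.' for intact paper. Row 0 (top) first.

Answer: ....
OOOO
....
....
....
....
OOOO
....

Derivation:
Op 1 fold_up: fold axis h@4; visible region now rows[0,4) x cols[0,4) = 4x4
Op 2 fold_right: fold axis v@2; visible region now rows[0,4) x cols[2,4) = 4x2
Op 3 cut(1, 1): punch at orig (1,3); cuts so far [(1, 3)]; region rows[0,4) x cols[2,4) = 4x2
Op 4 cut(1, 0): punch at orig (1,2); cuts so far [(1, 2), (1, 3)]; region rows[0,4) x cols[2,4) = 4x2
Unfold 1 (reflect across v@2): 4 holes -> [(1, 0), (1, 1), (1, 2), (1, 3)]
Unfold 2 (reflect across h@4): 8 holes -> [(1, 0), (1, 1), (1, 2), (1, 3), (6, 0), (6, 1), (6, 2), (6, 3)]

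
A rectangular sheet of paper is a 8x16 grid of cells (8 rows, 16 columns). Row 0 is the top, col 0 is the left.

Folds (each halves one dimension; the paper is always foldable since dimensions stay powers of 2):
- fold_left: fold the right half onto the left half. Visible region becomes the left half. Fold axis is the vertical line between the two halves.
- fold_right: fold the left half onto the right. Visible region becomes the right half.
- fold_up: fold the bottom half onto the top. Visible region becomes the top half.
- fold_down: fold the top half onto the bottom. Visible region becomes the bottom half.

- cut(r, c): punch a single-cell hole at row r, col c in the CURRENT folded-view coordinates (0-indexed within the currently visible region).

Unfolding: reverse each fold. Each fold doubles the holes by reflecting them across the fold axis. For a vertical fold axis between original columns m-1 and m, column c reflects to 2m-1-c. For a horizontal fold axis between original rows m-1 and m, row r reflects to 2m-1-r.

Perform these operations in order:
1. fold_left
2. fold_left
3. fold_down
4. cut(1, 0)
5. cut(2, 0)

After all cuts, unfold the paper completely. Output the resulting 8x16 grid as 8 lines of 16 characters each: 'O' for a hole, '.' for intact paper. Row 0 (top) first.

Op 1 fold_left: fold axis v@8; visible region now rows[0,8) x cols[0,8) = 8x8
Op 2 fold_left: fold axis v@4; visible region now rows[0,8) x cols[0,4) = 8x4
Op 3 fold_down: fold axis h@4; visible region now rows[4,8) x cols[0,4) = 4x4
Op 4 cut(1, 0): punch at orig (5,0); cuts so far [(5, 0)]; region rows[4,8) x cols[0,4) = 4x4
Op 5 cut(2, 0): punch at orig (6,0); cuts so far [(5, 0), (6, 0)]; region rows[4,8) x cols[0,4) = 4x4
Unfold 1 (reflect across h@4): 4 holes -> [(1, 0), (2, 0), (5, 0), (6, 0)]
Unfold 2 (reflect across v@4): 8 holes -> [(1, 0), (1, 7), (2, 0), (2, 7), (5, 0), (5, 7), (6, 0), (6, 7)]
Unfold 3 (reflect across v@8): 16 holes -> [(1, 0), (1, 7), (1, 8), (1, 15), (2, 0), (2, 7), (2, 8), (2, 15), (5, 0), (5, 7), (5, 8), (5, 15), (6, 0), (6, 7), (6, 8), (6, 15)]

Answer: ................
O......OO......O
O......OO......O
................
................
O......OO......O
O......OO......O
................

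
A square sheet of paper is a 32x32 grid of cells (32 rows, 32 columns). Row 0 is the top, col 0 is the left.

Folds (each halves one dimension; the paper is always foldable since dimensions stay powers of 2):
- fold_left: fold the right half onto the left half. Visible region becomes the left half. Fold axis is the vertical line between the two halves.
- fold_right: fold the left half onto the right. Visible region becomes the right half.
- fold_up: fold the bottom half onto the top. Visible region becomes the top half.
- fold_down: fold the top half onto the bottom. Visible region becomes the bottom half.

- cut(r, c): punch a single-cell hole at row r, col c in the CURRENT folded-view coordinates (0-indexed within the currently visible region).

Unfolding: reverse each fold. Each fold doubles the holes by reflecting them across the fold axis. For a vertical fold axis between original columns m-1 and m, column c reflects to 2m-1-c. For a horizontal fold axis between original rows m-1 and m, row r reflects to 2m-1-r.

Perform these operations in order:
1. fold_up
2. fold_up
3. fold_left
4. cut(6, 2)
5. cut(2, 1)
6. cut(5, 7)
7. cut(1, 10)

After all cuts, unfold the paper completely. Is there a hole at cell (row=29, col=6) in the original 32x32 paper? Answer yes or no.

Answer: no

Derivation:
Op 1 fold_up: fold axis h@16; visible region now rows[0,16) x cols[0,32) = 16x32
Op 2 fold_up: fold axis h@8; visible region now rows[0,8) x cols[0,32) = 8x32
Op 3 fold_left: fold axis v@16; visible region now rows[0,8) x cols[0,16) = 8x16
Op 4 cut(6, 2): punch at orig (6,2); cuts so far [(6, 2)]; region rows[0,8) x cols[0,16) = 8x16
Op 5 cut(2, 1): punch at orig (2,1); cuts so far [(2, 1), (6, 2)]; region rows[0,8) x cols[0,16) = 8x16
Op 6 cut(5, 7): punch at orig (5,7); cuts so far [(2, 1), (5, 7), (6, 2)]; region rows[0,8) x cols[0,16) = 8x16
Op 7 cut(1, 10): punch at orig (1,10); cuts so far [(1, 10), (2, 1), (5, 7), (6, 2)]; region rows[0,8) x cols[0,16) = 8x16
Unfold 1 (reflect across v@16): 8 holes -> [(1, 10), (1, 21), (2, 1), (2, 30), (5, 7), (5, 24), (6, 2), (6, 29)]
Unfold 2 (reflect across h@8): 16 holes -> [(1, 10), (1, 21), (2, 1), (2, 30), (5, 7), (5, 24), (6, 2), (6, 29), (9, 2), (9, 29), (10, 7), (10, 24), (13, 1), (13, 30), (14, 10), (14, 21)]
Unfold 3 (reflect across h@16): 32 holes -> [(1, 10), (1, 21), (2, 1), (2, 30), (5, 7), (5, 24), (6, 2), (6, 29), (9, 2), (9, 29), (10, 7), (10, 24), (13, 1), (13, 30), (14, 10), (14, 21), (17, 10), (17, 21), (18, 1), (18, 30), (21, 7), (21, 24), (22, 2), (22, 29), (25, 2), (25, 29), (26, 7), (26, 24), (29, 1), (29, 30), (30, 10), (30, 21)]
Holes: [(1, 10), (1, 21), (2, 1), (2, 30), (5, 7), (5, 24), (6, 2), (6, 29), (9, 2), (9, 29), (10, 7), (10, 24), (13, 1), (13, 30), (14, 10), (14, 21), (17, 10), (17, 21), (18, 1), (18, 30), (21, 7), (21, 24), (22, 2), (22, 29), (25, 2), (25, 29), (26, 7), (26, 24), (29, 1), (29, 30), (30, 10), (30, 21)]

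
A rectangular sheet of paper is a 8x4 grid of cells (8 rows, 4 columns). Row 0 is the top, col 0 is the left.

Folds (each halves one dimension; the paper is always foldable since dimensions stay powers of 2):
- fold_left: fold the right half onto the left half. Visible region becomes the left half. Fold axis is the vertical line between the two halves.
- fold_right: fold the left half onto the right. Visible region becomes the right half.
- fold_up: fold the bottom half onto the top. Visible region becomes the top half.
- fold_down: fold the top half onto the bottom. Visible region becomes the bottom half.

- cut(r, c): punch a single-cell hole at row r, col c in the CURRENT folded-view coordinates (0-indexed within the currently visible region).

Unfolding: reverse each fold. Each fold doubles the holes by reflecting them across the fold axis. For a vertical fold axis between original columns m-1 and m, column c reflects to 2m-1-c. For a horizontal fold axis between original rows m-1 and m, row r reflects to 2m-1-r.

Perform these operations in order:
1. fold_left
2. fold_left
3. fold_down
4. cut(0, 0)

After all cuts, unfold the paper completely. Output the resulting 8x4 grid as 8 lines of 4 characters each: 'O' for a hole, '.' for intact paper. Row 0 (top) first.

Answer: ....
....
....
OOOO
OOOO
....
....
....

Derivation:
Op 1 fold_left: fold axis v@2; visible region now rows[0,8) x cols[0,2) = 8x2
Op 2 fold_left: fold axis v@1; visible region now rows[0,8) x cols[0,1) = 8x1
Op 3 fold_down: fold axis h@4; visible region now rows[4,8) x cols[0,1) = 4x1
Op 4 cut(0, 0): punch at orig (4,0); cuts so far [(4, 0)]; region rows[4,8) x cols[0,1) = 4x1
Unfold 1 (reflect across h@4): 2 holes -> [(3, 0), (4, 0)]
Unfold 2 (reflect across v@1): 4 holes -> [(3, 0), (3, 1), (4, 0), (4, 1)]
Unfold 3 (reflect across v@2): 8 holes -> [(3, 0), (3, 1), (3, 2), (3, 3), (4, 0), (4, 1), (4, 2), (4, 3)]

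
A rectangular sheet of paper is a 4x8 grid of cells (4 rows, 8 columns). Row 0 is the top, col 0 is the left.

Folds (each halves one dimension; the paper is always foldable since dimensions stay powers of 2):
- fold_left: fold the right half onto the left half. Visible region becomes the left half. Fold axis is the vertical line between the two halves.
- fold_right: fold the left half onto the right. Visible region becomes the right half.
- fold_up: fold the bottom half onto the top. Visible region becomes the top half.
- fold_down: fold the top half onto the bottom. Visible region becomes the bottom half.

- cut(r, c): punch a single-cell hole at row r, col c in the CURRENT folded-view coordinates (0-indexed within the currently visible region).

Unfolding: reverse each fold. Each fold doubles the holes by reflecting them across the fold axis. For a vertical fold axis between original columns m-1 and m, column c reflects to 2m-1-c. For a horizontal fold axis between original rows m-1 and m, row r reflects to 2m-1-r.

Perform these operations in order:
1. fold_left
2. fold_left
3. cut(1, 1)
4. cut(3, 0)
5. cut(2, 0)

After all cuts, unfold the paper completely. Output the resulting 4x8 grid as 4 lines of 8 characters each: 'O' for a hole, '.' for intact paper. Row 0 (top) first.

Op 1 fold_left: fold axis v@4; visible region now rows[0,4) x cols[0,4) = 4x4
Op 2 fold_left: fold axis v@2; visible region now rows[0,4) x cols[0,2) = 4x2
Op 3 cut(1, 1): punch at orig (1,1); cuts so far [(1, 1)]; region rows[0,4) x cols[0,2) = 4x2
Op 4 cut(3, 0): punch at orig (3,0); cuts so far [(1, 1), (3, 0)]; region rows[0,4) x cols[0,2) = 4x2
Op 5 cut(2, 0): punch at orig (2,0); cuts so far [(1, 1), (2, 0), (3, 0)]; region rows[0,4) x cols[0,2) = 4x2
Unfold 1 (reflect across v@2): 6 holes -> [(1, 1), (1, 2), (2, 0), (2, 3), (3, 0), (3, 3)]
Unfold 2 (reflect across v@4): 12 holes -> [(1, 1), (1, 2), (1, 5), (1, 6), (2, 0), (2, 3), (2, 4), (2, 7), (3, 0), (3, 3), (3, 4), (3, 7)]

Answer: ........
.OO..OO.
O..OO..O
O..OO..O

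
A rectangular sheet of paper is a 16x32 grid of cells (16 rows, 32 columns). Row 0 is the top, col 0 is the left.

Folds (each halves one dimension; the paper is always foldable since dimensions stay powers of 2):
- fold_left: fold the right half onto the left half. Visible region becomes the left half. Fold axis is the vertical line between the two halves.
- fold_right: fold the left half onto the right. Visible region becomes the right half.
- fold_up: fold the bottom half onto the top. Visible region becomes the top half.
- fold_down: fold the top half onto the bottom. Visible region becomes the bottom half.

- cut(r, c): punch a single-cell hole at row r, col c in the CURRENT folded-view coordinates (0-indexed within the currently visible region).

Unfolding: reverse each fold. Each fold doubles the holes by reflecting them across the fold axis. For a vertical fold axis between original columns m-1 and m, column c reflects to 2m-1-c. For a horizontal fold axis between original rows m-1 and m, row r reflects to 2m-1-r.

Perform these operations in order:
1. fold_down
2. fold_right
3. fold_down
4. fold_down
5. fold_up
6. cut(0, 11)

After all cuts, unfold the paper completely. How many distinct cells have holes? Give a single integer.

Op 1 fold_down: fold axis h@8; visible region now rows[8,16) x cols[0,32) = 8x32
Op 2 fold_right: fold axis v@16; visible region now rows[8,16) x cols[16,32) = 8x16
Op 3 fold_down: fold axis h@12; visible region now rows[12,16) x cols[16,32) = 4x16
Op 4 fold_down: fold axis h@14; visible region now rows[14,16) x cols[16,32) = 2x16
Op 5 fold_up: fold axis h@15; visible region now rows[14,15) x cols[16,32) = 1x16
Op 6 cut(0, 11): punch at orig (14,27); cuts so far [(14, 27)]; region rows[14,15) x cols[16,32) = 1x16
Unfold 1 (reflect across h@15): 2 holes -> [(14, 27), (15, 27)]
Unfold 2 (reflect across h@14): 4 holes -> [(12, 27), (13, 27), (14, 27), (15, 27)]
Unfold 3 (reflect across h@12): 8 holes -> [(8, 27), (9, 27), (10, 27), (11, 27), (12, 27), (13, 27), (14, 27), (15, 27)]
Unfold 4 (reflect across v@16): 16 holes -> [(8, 4), (8, 27), (9, 4), (9, 27), (10, 4), (10, 27), (11, 4), (11, 27), (12, 4), (12, 27), (13, 4), (13, 27), (14, 4), (14, 27), (15, 4), (15, 27)]
Unfold 5 (reflect across h@8): 32 holes -> [(0, 4), (0, 27), (1, 4), (1, 27), (2, 4), (2, 27), (3, 4), (3, 27), (4, 4), (4, 27), (5, 4), (5, 27), (6, 4), (6, 27), (7, 4), (7, 27), (8, 4), (8, 27), (9, 4), (9, 27), (10, 4), (10, 27), (11, 4), (11, 27), (12, 4), (12, 27), (13, 4), (13, 27), (14, 4), (14, 27), (15, 4), (15, 27)]

Answer: 32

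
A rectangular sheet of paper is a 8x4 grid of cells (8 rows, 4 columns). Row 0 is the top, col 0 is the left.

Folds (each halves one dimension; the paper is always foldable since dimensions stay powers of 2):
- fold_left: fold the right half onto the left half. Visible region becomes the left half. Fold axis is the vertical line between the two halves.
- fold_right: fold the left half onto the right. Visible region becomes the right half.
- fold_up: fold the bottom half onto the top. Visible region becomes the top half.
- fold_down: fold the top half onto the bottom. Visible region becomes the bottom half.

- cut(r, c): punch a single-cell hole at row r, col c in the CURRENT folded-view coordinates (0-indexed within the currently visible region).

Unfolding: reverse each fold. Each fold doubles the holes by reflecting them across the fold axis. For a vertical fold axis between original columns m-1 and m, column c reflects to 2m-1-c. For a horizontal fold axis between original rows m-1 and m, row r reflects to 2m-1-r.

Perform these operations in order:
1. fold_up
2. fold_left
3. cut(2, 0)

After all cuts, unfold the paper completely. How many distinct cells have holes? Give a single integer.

Answer: 4

Derivation:
Op 1 fold_up: fold axis h@4; visible region now rows[0,4) x cols[0,4) = 4x4
Op 2 fold_left: fold axis v@2; visible region now rows[0,4) x cols[0,2) = 4x2
Op 3 cut(2, 0): punch at orig (2,0); cuts so far [(2, 0)]; region rows[0,4) x cols[0,2) = 4x2
Unfold 1 (reflect across v@2): 2 holes -> [(2, 0), (2, 3)]
Unfold 2 (reflect across h@4): 4 holes -> [(2, 0), (2, 3), (5, 0), (5, 3)]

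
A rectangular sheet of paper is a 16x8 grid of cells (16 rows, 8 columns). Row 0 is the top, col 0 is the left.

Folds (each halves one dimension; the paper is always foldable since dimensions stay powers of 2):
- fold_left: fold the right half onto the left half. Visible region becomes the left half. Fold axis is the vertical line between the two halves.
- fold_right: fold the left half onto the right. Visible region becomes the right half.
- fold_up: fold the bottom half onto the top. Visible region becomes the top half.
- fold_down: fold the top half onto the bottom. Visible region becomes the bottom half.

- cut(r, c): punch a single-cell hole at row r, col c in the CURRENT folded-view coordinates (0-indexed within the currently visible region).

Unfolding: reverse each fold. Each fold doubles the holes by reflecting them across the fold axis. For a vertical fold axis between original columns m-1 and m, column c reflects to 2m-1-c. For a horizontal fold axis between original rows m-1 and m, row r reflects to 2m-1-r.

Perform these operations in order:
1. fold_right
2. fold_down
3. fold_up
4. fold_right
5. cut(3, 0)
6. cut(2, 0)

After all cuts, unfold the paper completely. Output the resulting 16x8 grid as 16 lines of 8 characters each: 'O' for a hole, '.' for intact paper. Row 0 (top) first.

Op 1 fold_right: fold axis v@4; visible region now rows[0,16) x cols[4,8) = 16x4
Op 2 fold_down: fold axis h@8; visible region now rows[8,16) x cols[4,8) = 8x4
Op 3 fold_up: fold axis h@12; visible region now rows[8,12) x cols[4,8) = 4x4
Op 4 fold_right: fold axis v@6; visible region now rows[8,12) x cols[6,8) = 4x2
Op 5 cut(3, 0): punch at orig (11,6); cuts so far [(11, 6)]; region rows[8,12) x cols[6,8) = 4x2
Op 6 cut(2, 0): punch at orig (10,6); cuts so far [(10, 6), (11, 6)]; region rows[8,12) x cols[6,8) = 4x2
Unfold 1 (reflect across v@6): 4 holes -> [(10, 5), (10, 6), (11, 5), (11, 6)]
Unfold 2 (reflect across h@12): 8 holes -> [(10, 5), (10, 6), (11, 5), (11, 6), (12, 5), (12, 6), (13, 5), (13, 6)]
Unfold 3 (reflect across h@8): 16 holes -> [(2, 5), (2, 6), (3, 5), (3, 6), (4, 5), (4, 6), (5, 5), (5, 6), (10, 5), (10, 6), (11, 5), (11, 6), (12, 5), (12, 6), (13, 5), (13, 6)]
Unfold 4 (reflect across v@4): 32 holes -> [(2, 1), (2, 2), (2, 5), (2, 6), (3, 1), (3, 2), (3, 5), (3, 6), (4, 1), (4, 2), (4, 5), (4, 6), (5, 1), (5, 2), (5, 5), (5, 6), (10, 1), (10, 2), (10, 5), (10, 6), (11, 1), (11, 2), (11, 5), (11, 6), (12, 1), (12, 2), (12, 5), (12, 6), (13, 1), (13, 2), (13, 5), (13, 6)]

Answer: ........
........
.OO..OO.
.OO..OO.
.OO..OO.
.OO..OO.
........
........
........
........
.OO..OO.
.OO..OO.
.OO..OO.
.OO..OO.
........
........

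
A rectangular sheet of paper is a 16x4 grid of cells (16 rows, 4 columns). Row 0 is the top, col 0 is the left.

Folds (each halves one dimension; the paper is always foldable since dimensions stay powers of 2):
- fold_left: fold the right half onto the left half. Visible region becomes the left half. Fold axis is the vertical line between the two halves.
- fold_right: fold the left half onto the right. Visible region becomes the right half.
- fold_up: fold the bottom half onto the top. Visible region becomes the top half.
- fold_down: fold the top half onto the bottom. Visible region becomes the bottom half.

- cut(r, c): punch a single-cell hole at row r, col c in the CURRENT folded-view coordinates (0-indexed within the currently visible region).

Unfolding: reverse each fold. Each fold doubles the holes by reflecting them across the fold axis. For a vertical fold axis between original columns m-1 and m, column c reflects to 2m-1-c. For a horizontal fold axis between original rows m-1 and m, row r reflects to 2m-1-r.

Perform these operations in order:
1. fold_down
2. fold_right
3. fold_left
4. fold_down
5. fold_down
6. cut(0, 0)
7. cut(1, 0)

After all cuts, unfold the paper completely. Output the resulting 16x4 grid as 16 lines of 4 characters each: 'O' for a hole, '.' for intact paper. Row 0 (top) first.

Op 1 fold_down: fold axis h@8; visible region now rows[8,16) x cols[0,4) = 8x4
Op 2 fold_right: fold axis v@2; visible region now rows[8,16) x cols[2,4) = 8x2
Op 3 fold_left: fold axis v@3; visible region now rows[8,16) x cols[2,3) = 8x1
Op 4 fold_down: fold axis h@12; visible region now rows[12,16) x cols[2,3) = 4x1
Op 5 fold_down: fold axis h@14; visible region now rows[14,16) x cols[2,3) = 2x1
Op 6 cut(0, 0): punch at orig (14,2); cuts so far [(14, 2)]; region rows[14,16) x cols[2,3) = 2x1
Op 7 cut(1, 0): punch at orig (15,2); cuts so far [(14, 2), (15, 2)]; region rows[14,16) x cols[2,3) = 2x1
Unfold 1 (reflect across h@14): 4 holes -> [(12, 2), (13, 2), (14, 2), (15, 2)]
Unfold 2 (reflect across h@12): 8 holes -> [(8, 2), (9, 2), (10, 2), (11, 2), (12, 2), (13, 2), (14, 2), (15, 2)]
Unfold 3 (reflect across v@3): 16 holes -> [(8, 2), (8, 3), (9, 2), (9, 3), (10, 2), (10, 3), (11, 2), (11, 3), (12, 2), (12, 3), (13, 2), (13, 3), (14, 2), (14, 3), (15, 2), (15, 3)]
Unfold 4 (reflect across v@2): 32 holes -> [(8, 0), (8, 1), (8, 2), (8, 3), (9, 0), (9, 1), (9, 2), (9, 3), (10, 0), (10, 1), (10, 2), (10, 3), (11, 0), (11, 1), (11, 2), (11, 3), (12, 0), (12, 1), (12, 2), (12, 3), (13, 0), (13, 1), (13, 2), (13, 3), (14, 0), (14, 1), (14, 2), (14, 3), (15, 0), (15, 1), (15, 2), (15, 3)]
Unfold 5 (reflect across h@8): 64 holes -> [(0, 0), (0, 1), (0, 2), (0, 3), (1, 0), (1, 1), (1, 2), (1, 3), (2, 0), (2, 1), (2, 2), (2, 3), (3, 0), (3, 1), (3, 2), (3, 3), (4, 0), (4, 1), (4, 2), (4, 3), (5, 0), (5, 1), (5, 2), (5, 3), (6, 0), (6, 1), (6, 2), (6, 3), (7, 0), (7, 1), (7, 2), (7, 3), (8, 0), (8, 1), (8, 2), (8, 3), (9, 0), (9, 1), (9, 2), (9, 3), (10, 0), (10, 1), (10, 2), (10, 3), (11, 0), (11, 1), (11, 2), (11, 3), (12, 0), (12, 1), (12, 2), (12, 3), (13, 0), (13, 1), (13, 2), (13, 3), (14, 0), (14, 1), (14, 2), (14, 3), (15, 0), (15, 1), (15, 2), (15, 3)]

Answer: OOOO
OOOO
OOOO
OOOO
OOOO
OOOO
OOOO
OOOO
OOOO
OOOO
OOOO
OOOO
OOOO
OOOO
OOOO
OOOO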